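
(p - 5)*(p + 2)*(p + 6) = p^3 + 3*p^2 - 28*p - 60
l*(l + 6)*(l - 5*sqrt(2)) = l^3 - 5*sqrt(2)*l^2 + 6*l^2 - 30*sqrt(2)*l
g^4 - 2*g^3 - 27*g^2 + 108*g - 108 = (g - 3)^2*(g - 2)*(g + 6)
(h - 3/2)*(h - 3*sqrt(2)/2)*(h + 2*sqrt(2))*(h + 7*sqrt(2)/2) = h^4 - 3*h^3/2 + 4*sqrt(2)*h^3 - 6*sqrt(2)*h^2 - 5*h^2/2 - 21*sqrt(2)*h + 15*h/4 + 63*sqrt(2)/2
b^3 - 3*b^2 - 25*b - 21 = (b - 7)*(b + 1)*(b + 3)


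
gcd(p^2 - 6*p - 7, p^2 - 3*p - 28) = p - 7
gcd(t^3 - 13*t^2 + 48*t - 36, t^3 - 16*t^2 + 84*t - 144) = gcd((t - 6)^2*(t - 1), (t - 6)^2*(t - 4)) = t^2 - 12*t + 36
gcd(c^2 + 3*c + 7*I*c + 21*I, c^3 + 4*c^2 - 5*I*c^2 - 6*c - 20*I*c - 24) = 1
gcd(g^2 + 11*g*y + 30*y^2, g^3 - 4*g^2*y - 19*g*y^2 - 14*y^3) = 1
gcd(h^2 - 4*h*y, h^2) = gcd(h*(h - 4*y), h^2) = h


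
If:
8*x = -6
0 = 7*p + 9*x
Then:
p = 27/28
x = -3/4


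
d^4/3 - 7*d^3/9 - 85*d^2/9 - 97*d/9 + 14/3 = (d/3 + 1)*(d - 7)*(d - 1/3)*(d + 2)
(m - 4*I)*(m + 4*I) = m^2 + 16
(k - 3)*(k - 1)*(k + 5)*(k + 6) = k^4 + 7*k^3 - 11*k^2 - 87*k + 90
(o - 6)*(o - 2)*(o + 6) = o^3 - 2*o^2 - 36*o + 72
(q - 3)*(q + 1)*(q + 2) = q^3 - 7*q - 6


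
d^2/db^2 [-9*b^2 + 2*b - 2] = -18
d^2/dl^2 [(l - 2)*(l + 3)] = 2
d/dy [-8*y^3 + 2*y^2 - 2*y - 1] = -24*y^2 + 4*y - 2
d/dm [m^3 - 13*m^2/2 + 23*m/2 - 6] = 3*m^2 - 13*m + 23/2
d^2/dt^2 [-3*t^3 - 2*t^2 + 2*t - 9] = -18*t - 4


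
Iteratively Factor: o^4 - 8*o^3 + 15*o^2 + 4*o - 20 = (o + 1)*(o^3 - 9*o^2 + 24*o - 20) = (o - 2)*(o + 1)*(o^2 - 7*o + 10) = (o - 5)*(o - 2)*(o + 1)*(o - 2)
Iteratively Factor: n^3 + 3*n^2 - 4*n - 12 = (n + 3)*(n^2 - 4) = (n - 2)*(n + 3)*(n + 2)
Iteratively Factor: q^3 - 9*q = (q)*(q^2 - 9) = q*(q - 3)*(q + 3)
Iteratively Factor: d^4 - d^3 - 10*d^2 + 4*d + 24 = (d - 2)*(d^3 + d^2 - 8*d - 12) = (d - 3)*(d - 2)*(d^2 + 4*d + 4) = (d - 3)*(d - 2)*(d + 2)*(d + 2)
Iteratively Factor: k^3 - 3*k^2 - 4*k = (k - 4)*(k^2 + k) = (k - 4)*(k + 1)*(k)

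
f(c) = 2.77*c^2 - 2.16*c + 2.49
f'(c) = 5.54*c - 2.16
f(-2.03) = 18.29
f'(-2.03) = -13.41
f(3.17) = 23.48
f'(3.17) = 15.40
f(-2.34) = 22.71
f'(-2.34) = -15.12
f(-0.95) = 7.04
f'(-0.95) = -7.42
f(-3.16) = 36.98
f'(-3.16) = -19.67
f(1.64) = 6.40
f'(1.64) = 6.93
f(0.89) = 2.76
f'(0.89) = 2.77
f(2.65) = 16.22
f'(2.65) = 12.52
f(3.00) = 20.94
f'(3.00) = 14.46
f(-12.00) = 427.29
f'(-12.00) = -68.64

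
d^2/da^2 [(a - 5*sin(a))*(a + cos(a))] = 5*a*sin(a) - a*cos(a) - 2*sin(a) + 10*sin(2*a) - 10*cos(a) + 2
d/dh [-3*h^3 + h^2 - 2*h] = -9*h^2 + 2*h - 2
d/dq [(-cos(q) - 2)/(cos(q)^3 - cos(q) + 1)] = -(3*cos(q)/2 + 3*cos(2*q) + cos(3*q)/2)*sin(q)/(sin(q)^2*cos(q) - 1)^2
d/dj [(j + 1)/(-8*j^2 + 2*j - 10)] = (-4*j^2 + j + (j + 1)*(8*j - 1) - 5)/(2*(4*j^2 - j + 5)^2)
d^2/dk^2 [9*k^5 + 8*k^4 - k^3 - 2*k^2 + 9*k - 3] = 180*k^3 + 96*k^2 - 6*k - 4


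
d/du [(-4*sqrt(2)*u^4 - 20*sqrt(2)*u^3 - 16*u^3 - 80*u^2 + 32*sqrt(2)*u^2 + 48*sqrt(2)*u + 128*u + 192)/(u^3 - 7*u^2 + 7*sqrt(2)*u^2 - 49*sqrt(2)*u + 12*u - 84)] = 4*(-sqrt(2)*u^6 - 28*u^5 + 14*sqrt(2)*u^5 - 37*sqrt(2)*u^4 + 272*u^4 + 820*u^3 + 584*sqrt(2)*u^3 - 104*u^2 + 2196*sqrt(2)*u^2 - 2016*sqrt(2)*u + 4032*u - 3264 + 1344*sqrt(2))/(u^6 - 14*u^5 + 14*sqrt(2)*u^5 - 196*sqrt(2)*u^4 + 171*u^4 - 1708*u^3 + 854*sqrt(2)*u^3 - 2352*sqrt(2)*u^2 + 6122*u^2 - 2016*u + 8232*sqrt(2)*u + 7056)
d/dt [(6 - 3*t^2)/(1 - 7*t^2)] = 78*t/(7*t^2 - 1)^2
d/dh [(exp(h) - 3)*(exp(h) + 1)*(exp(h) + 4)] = (3*exp(2*h) + 4*exp(h) - 11)*exp(h)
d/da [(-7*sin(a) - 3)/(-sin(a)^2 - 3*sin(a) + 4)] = (-6*sin(a) + 7*cos(a)^2 - 44)*cos(a)/((sin(a) - 1)^2*(sin(a) + 4)^2)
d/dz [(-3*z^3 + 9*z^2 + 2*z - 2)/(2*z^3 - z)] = (-18*z^4 - 2*z^3 + 3*z^2 - 2)/(4*z^6 - 4*z^4 + z^2)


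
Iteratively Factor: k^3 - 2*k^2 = (k - 2)*(k^2) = k*(k - 2)*(k)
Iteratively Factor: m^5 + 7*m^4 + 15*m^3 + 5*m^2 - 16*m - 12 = (m + 2)*(m^4 + 5*m^3 + 5*m^2 - 5*m - 6) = (m + 2)*(m + 3)*(m^3 + 2*m^2 - m - 2) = (m + 1)*(m + 2)*(m + 3)*(m^2 + m - 2) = (m - 1)*(m + 1)*(m + 2)*(m + 3)*(m + 2)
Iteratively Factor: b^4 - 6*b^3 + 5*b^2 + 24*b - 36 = (b + 2)*(b^3 - 8*b^2 + 21*b - 18) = (b - 3)*(b + 2)*(b^2 - 5*b + 6) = (b - 3)*(b - 2)*(b + 2)*(b - 3)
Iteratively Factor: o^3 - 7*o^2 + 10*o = (o - 5)*(o^2 - 2*o) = o*(o - 5)*(o - 2)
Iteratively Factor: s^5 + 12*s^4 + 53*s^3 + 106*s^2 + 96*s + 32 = (s + 1)*(s^4 + 11*s^3 + 42*s^2 + 64*s + 32) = (s + 1)^2*(s^3 + 10*s^2 + 32*s + 32) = (s + 1)^2*(s + 2)*(s^2 + 8*s + 16) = (s + 1)^2*(s + 2)*(s + 4)*(s + 4)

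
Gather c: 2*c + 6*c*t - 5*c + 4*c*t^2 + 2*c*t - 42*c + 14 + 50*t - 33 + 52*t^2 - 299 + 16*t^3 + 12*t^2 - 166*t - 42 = c*(4*t^2 + 8*t - 45) + 16*t^3 + 64*t^2 - 116*t - 360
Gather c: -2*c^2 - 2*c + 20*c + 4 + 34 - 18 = -2*c^2 + 18*c + 20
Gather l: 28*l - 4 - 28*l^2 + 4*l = -28*l^2 + 32*l - 4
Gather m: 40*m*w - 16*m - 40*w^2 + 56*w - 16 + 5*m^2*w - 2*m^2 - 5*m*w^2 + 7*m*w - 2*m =m^2*(5*w - 2) + m*(-5*w^2 + 47*w - 18) - 40*w^2 + 56*w - 16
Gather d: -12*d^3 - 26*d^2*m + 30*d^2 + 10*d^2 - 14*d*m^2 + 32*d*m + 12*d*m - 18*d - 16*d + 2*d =-12*d^3 + d^2*(40 - 26*m) + d*(-14*m^2 + 44*m - 32)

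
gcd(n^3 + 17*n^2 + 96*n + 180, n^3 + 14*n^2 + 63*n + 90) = n^2 + 11*n + 30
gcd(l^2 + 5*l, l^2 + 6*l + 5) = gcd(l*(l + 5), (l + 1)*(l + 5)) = l + 5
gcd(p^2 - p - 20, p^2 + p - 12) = p + 4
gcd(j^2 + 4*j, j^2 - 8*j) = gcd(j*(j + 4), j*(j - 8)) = j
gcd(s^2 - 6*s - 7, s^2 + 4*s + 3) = s + 1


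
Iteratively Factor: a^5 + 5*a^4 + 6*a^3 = (a + 3)*(a^4 + 2*a^3) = (a + 2)*(a + 3)*(a^3) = a*(a + 2)*(a + 3)*(a^2) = a^2*(a + 2)*(a + 3)*(a)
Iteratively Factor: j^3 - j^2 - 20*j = (j - 5)*(j^2 + 4*j) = j*(j - 5)*(j + 4)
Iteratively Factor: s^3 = (s)*(s^2) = s^2*(s)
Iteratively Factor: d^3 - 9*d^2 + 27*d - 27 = (d - 3)*(d^2 - 6*d + 9) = (d - 3)^2*(d - 3)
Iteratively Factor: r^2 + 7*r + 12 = (r + 3)*(r + 4)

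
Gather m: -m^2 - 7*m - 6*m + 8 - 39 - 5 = -m^2 - 13*m - 36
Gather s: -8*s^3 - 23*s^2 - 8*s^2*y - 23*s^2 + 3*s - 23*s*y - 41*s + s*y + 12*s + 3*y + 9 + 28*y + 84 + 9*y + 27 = -8*s^3 + s^2*(-8*y - 46) + s*(-22*y - 26) + 40*y + 120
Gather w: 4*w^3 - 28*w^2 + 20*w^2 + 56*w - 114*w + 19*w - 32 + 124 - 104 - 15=4*w^3 - 8*w^2 - 39*w - 27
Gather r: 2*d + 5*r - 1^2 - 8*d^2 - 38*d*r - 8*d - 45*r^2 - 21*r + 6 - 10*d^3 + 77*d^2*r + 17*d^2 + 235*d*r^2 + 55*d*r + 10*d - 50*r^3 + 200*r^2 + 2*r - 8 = -10*d^3 + 9*d^2 + 4*d - 50*r^3 + r^2*(235*d + 155) + r*(77*d^2 + 17*d - 14) - 3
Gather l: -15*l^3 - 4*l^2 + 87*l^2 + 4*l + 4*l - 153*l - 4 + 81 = -15*l^3 + 83*l^2 - 145*l + 77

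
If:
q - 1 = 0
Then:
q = 1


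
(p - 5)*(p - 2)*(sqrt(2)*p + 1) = sqrt(2)*p^3 - 7*sqrt(2)*p^2 + p^2 - 7*p + 10*sqrt(2)*p + 10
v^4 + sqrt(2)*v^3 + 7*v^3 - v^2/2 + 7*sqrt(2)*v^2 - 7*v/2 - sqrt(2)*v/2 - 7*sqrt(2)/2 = (v + 7)*(v - sqrt(2)/2)*(v + sqrt(2)/2)*(v + sqrt(2))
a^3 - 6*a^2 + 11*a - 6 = (a - 3)*(a - 2)*(a - 1)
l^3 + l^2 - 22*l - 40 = (l - 5)*(l + 2)*(l + 4)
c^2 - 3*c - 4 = (c - 4)*(c + 1)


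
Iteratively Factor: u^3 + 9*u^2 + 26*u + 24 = (u + 4)*(u^2 + 5*u + 6) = (u + 2)*(u + 4)*(u + 3)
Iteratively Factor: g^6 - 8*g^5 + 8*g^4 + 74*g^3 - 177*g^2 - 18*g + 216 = (g + 3)*(g^5 - 11*g^4 + 41*g^3 - 49*g^2 - 30*g + 72) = (g - 4)*(g + 3)*(g^4 - 7*g^3 + 13*g^2 + 3*g - 18) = (g - 4)*(g - 3)*(g + 3)*(g^3 - 4*g^2 + g + 6) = (g - 4)*(g - 3)*(g - 2)*(g + 3)*(g^2 - 2*g - 3) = (g - 4)*(g - 3)*(g - 2)*(g + 1)*(g + 3)*(g - 3)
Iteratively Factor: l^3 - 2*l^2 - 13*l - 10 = (l - 5)*(l^2 + 3*l + 2) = (l - 5)*(l + 1)*(l + 2)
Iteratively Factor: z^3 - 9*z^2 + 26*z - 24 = (z - 4)*(z^2 - 5*z + 6) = (z - 4)*(z - 3)*(z - 2)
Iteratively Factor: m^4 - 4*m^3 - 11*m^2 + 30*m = (m)*(m^3 - 4*m^2 - 11*m + 30) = m*(m + 3)*(m^2 - 7*m + 10) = m*(m - 5)*(m + 3)*(m - 2)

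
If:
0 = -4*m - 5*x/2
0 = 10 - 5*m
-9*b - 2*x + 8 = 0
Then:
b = 8/5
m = 2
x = -16/5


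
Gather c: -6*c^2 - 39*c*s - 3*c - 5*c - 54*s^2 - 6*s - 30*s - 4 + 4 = -6*c^2 + c*(-39*s - 8) - 54*s^2 - 36*s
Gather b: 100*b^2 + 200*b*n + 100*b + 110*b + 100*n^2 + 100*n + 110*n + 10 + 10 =100*b^2 + b*(200*n + 210) + 100*n^2 + 210*n + 20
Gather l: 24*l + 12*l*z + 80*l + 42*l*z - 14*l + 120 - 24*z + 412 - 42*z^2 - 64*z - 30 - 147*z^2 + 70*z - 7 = l*(54*z + 90) - 189*z^2 - 18*z + 495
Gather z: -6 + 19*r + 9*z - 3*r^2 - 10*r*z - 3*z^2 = -3*r^2 + 19*r - 3*z^2 + z*(9 - 10*r) - 6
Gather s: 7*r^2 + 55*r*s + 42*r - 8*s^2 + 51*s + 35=7*r^2 + 42*r - 8*s^2 + s*(55*r + 51) + 35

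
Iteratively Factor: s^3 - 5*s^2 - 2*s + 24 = (s - 4)*(s^2 - s - 6) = (s - 4)*(s + 2)*(s - 3)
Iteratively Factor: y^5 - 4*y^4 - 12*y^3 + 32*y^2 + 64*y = (y - 4)*(y^4 - 12*y^2 - 16*y) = (y - 4)*(y + 2)*(y^3 - 2*y^2 - 8*y) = y*(y - 4)*(y + 2)*(y^2 - 2*y - 8) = y*(y - 4)*(y + 2)^2*(y - 4)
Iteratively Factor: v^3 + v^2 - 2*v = (v)*(v^2 + v - 2) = v*(v + 2)*(v - 1)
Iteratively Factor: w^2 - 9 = (w - 3)*(w + 3)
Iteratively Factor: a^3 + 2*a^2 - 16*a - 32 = (a - 4)*(a^2 + 6*a + 8) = (a - 4)*(a + 4)*(a + 2)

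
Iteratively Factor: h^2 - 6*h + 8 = (h - 4)*(h - 2)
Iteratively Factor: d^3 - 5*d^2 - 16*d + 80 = (d - 5)*(d^2 - 16) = (d - 5)*(d - 4)*(d + 4)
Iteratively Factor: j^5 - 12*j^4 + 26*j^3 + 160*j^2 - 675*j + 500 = (j - 5)*(j^4 - 7*j^3 - 9*j^2 + 115*j - 100) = (j - 5)*(j - 1)*(j^3 - 6*j^2 - 15*j + 100) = (j - 5)*(j - 1)*(j + 4)*(j^2 - 10*j + 25) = (j - 5)^2*(j - 1)*(j + 4)*(j - 5)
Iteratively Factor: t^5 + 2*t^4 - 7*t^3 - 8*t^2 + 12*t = (t + 2)*(t^4 - 7*t^2 + 6*t) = (t - 1)*(t + 2)*(t^3 + t^2 - 6*t) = (t - 2)*(t - 1)*(t + 2)*(t^2 + 3*t) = t*(t - 2)*(t - 1)*(t + 2)*(t + 3)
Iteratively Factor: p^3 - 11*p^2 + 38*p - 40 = (p - 4)*(p^2 - 7*p + 10) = (p - 4)*(p - 2)*(p - 5)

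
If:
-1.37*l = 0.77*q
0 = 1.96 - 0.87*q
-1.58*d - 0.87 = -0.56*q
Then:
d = 0.25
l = -1.27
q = 2.25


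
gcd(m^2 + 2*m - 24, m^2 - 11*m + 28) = m - 4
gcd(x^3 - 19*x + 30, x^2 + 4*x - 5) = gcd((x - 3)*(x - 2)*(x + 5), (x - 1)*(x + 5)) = x + 5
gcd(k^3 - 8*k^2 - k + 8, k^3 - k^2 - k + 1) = k^2 - 1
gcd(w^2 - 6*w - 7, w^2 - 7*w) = w - 7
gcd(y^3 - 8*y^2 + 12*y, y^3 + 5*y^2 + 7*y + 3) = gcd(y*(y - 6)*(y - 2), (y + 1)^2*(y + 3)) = 1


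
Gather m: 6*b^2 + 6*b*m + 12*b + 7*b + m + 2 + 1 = 6*b^2 + 19*b + m*(6*b + 1) + 3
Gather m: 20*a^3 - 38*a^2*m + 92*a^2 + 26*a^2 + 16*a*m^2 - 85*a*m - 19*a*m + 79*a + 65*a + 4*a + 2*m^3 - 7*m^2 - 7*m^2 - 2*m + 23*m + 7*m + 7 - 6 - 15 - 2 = 20*a^3 + 118*a^2 + 148*a + 2*m^3 + m^2*(16*a - 14) + m*(-38*a^2 - 104*a + 28) - 16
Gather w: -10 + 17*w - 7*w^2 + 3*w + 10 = -7*w^2 + 20*w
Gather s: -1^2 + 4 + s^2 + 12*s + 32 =s^2 + 12*s + 35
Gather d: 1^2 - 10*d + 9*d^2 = 9*d^2 - 10*d + 1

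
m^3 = m^3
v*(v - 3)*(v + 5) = v^3 + 2*v^2 - 15*v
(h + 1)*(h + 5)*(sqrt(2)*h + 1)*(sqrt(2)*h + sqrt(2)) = 2*h^4 + sqrt(2)*h^3 + 14*h^3 + 7*sqrt(2)*h^2 + 22*h^2 + 10*h + 11*sqrt(2)*h + 5*sqrt(2)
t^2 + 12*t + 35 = (t + 5)*(t + 7)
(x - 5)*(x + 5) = x^2 - 25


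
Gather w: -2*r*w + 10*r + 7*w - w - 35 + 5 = 10*r + w*(6 - 2*r) - 30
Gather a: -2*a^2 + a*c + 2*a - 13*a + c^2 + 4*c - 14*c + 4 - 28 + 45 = -2*a^2 + a*(c - 11) + c^2 - 10*c + 21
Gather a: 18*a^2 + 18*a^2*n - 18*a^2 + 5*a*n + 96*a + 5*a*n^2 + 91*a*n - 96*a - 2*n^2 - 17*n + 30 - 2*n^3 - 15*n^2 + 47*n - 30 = 18*a^2*n + a*(5*n^2 + 96*n) - 2*n^3 - 17*n^2 + 30*n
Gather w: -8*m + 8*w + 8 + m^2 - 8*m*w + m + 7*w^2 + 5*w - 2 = m^2 - 7*m + 7*w^2 + w*(13 - 8*m) + 6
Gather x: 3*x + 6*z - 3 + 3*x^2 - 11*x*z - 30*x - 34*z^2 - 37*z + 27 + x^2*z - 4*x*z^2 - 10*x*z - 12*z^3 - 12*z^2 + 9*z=x^2*(z + 3) + x*(-4*z^2 - 21*z - 27) - 12*z^3 - 46*z^2 - 22*z + 24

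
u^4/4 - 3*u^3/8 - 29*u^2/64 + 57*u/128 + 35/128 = (u/4 + 1/4)*(u - 7/4)*(u - 5/4)*(u + 1/2)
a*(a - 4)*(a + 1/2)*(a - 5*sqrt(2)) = a^4 - 5*sqrt(2)*a^3 - 7*a^3/2 - 2*a^2 + 35*sqrt(2)*a^2/2 + 10*sqrt(2)*a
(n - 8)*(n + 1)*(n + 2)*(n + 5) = n^4 - 47*n^2 - 126*n - 80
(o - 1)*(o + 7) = o^2 + 6*o - 7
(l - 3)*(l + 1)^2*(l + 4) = l^4 + 3*l^3 - 9*l^2 - 23*l - 12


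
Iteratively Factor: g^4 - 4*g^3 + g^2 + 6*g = (g)*(g^3 - 4*g^2 + g + 6) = g*(g - 2)*(g^2 - 2*g - 3) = g*(g - 3)*(g - 2)*(g + 1)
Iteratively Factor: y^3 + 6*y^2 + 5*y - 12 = (y + 4)*(y^2 + 2*y - 3) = (y - 1)*(y + 4)*(y + 3)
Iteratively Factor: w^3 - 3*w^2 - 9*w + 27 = (w + 3)*(w^2 - 6*w + 9) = (w - 3)*(w + 3)*(w - 3)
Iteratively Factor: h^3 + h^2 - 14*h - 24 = (h + 2)*(h^2 - h - 12) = (h - 4)*(h + 2)*(h + 3)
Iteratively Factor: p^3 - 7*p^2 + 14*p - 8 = (p - 1)*(p^2 - 6*p + 8) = (p - 2)*(p - 1)*(p - 4)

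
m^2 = m^2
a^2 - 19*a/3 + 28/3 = (a - 4)*(a - 7/3)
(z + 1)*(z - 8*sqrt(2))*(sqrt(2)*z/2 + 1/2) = sqrt(2)*z^3/2 - 15*z^2/2 + sqrt(2)*z^2/2 - 15*z/2 - 4*sqrt(2)*z - 4*sqrt(2)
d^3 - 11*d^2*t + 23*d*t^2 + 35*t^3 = (d - 7*t)*(d - 5*t)*(d + t)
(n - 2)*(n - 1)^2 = n^3 - 4*n^2 + 5*n - 2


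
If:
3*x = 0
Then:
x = 0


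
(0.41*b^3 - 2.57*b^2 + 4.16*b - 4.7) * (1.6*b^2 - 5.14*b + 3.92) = 0.656*b^5 - 6.2194*b^4 + 21.473*b^3 - 38.9768*b^2 + 40.4652*b - 18.424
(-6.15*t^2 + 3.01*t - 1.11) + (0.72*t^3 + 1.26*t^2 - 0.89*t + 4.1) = 0.72*t^3 - 4.89*t^2 + 2.12*t + 2.99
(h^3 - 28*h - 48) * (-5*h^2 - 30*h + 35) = -5*h^5 - 30*h^4 + 175*h^3 + 1080*h^2 + 460*h - 1680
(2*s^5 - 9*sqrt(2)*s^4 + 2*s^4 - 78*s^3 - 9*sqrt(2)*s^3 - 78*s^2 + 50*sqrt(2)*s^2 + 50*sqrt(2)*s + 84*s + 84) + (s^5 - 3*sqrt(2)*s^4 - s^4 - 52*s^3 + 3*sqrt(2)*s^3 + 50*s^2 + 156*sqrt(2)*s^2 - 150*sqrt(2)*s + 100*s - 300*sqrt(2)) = 3*s^5 - 12*sqrt(2)*s^4 + s^4 - 130*s^3 - 6*sqrt(2)*s^3 - 28*s^2 + 206*sqrt(2)*s^2 - 100*sqrt(2)*s + 184*s - 300*sqrt(2) + 84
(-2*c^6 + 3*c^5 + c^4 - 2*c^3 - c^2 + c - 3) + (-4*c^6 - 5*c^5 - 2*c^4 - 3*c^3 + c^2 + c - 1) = -6*c^6 - 2*c^5 - c^4 - 5*c^3 + 2*c - 4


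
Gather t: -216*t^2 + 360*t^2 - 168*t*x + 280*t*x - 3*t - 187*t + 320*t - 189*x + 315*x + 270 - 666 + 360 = 144*t^2 + t*(112*x + 130) + 126*x - 36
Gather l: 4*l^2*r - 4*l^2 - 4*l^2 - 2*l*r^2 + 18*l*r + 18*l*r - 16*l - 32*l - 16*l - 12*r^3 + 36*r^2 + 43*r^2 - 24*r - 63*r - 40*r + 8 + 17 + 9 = l^2*(4*r - 8) + l*(-2*r^2 + 36*r - 64) - 12*r^3 + 79*r^2 - 127*r + 34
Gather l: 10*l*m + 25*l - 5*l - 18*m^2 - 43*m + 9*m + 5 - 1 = l*(10*m + 20) - 18*m^2 - 34*m + 4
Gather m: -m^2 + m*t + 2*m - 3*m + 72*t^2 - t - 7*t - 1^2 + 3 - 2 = -m^2 + m*(t - 1) + 72*t^2 - 8*t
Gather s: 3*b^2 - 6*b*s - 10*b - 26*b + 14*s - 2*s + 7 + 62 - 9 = 3*b^2 - 36*b + s*(12 - 6*b) + 60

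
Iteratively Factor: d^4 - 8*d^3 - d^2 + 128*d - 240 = (d + 4)*(d^3 - 12*d^2 + 47*d - 60) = (d - 3)*(d + 4)*(d^2 - 9*d + 20) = (d - 5)*(d - 3)*(d + 4)*(d - 4)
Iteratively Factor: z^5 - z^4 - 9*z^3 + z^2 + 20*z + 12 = (z + 1)*(z^4 - 2*z^3 - 7*z^2 + 8*z + 12) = (z + 1)^2*(z^3 - 3*z^2 - 4*z + 12) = (z + 1)^2*(z + 2)*(z^2 - 5*z + 6) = (z - 2)*(z + 1)^2*(z + 2)*(z - 3)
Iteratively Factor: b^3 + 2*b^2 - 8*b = (b + 4)*(b^2 - 2*b) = (b - 2)*(b + 4)*(b)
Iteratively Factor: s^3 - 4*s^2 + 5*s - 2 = (s - 2)*(s^2 - 2*s + 1) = (s - 2)*(s - 1)*(s - 1)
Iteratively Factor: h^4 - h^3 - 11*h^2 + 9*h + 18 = (h + 1)*(h^3 - 2*h^2 - 9*h + 18) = (h - 2)*(h + 1)*(h^2 - 9) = (h - 2)*(h + 1)*(h + 3)*(h - 3)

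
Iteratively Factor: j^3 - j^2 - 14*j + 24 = (j - 2)*(j^2 + j - 12) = (j - 2)*(j + 4)*(j - 3)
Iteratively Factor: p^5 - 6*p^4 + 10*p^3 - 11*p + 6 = (p - 3)*(p^4 - 3*p^3 + p^2 + 3*p - 2) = (p - 3)*(p - 1)*(p^3 - 2*p^2 - p + 2) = (p - 3)*(p - 1)^2*(p^2 - p - 2) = (p - 3)*(p - 2)*(p - 1)^2*(p + 1)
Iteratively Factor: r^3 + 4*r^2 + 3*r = (r + 3)*(r^2 + r) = (r + 1)*(r + 3)*(r)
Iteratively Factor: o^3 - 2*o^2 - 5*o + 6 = (o + 2)*(o^2 - 4*o + 3) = (o - 3)*(o + 2)*(o - 1)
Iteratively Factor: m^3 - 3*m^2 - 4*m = (m - 4)*(m^2 + m) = (m - 4)*(m + 1)*(m)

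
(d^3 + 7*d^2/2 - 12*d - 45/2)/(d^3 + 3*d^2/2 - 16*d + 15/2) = (2*d + 3)/(2*d - 1)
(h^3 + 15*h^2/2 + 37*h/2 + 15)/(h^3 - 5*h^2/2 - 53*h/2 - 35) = (h + 3)/(h - 7)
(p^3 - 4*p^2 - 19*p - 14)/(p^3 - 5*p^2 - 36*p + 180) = (p^3 - 4*p^2 - 19*p - 14)/(p^3 - 5*p^2 - 36*p + 180)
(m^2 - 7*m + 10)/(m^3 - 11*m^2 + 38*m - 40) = 1/(m - 4)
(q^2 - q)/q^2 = (q - 1)/q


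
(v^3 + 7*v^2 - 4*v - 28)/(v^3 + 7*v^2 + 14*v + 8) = (v^2 + 5*v - 14)/(v^2 + 5*v + 4)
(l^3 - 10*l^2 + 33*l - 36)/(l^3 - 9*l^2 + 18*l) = (l^2 - 7*l + 12)/(l*(l - 6))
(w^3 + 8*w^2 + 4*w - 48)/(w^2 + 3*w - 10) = (w^2 + 10*w + 24)/(w + 5)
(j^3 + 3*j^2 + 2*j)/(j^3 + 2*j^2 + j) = (j + 2)/(j + 1)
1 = 1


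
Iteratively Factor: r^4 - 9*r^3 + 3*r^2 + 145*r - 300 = (r - 5)*(r^3 - 4*r^2 - 17*r + 60) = (r - 5)^2*(r^2 + r - 12) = (r - 5)^2*(r + 4)*(r - 3)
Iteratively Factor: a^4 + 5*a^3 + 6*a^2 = (a + 2)*(a^3 + 3*a^2) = (a + 2)*(a + 3)*(a^2) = a*(a + 2)*(a + 3)*(a)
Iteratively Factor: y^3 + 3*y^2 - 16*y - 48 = (y + 4)*(y^2 - y - 12) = (y + 3)*(y + 4)*(y - 4)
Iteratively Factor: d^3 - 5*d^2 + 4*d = (d)*(d^2 - 5*d + 4) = d*(d - 4)*(d - 1)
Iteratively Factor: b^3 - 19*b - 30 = (b + 3)*(b^2 - 3*b - 10) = (b - 5)*(b + 3)*(b + 2)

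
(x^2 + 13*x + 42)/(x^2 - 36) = (x + 7)/(x - 6)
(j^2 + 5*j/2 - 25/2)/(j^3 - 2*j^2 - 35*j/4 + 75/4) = 2*(j + 5)/(2*j^2 + j - 15)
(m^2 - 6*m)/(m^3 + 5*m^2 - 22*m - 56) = m*(m - 6)/(m^3 + 5*m^2 - 22*m - 56)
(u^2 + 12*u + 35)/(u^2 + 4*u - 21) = (u + 5)/(u - 3)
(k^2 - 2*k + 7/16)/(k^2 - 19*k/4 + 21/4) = (k - 1/4)/(k - 3)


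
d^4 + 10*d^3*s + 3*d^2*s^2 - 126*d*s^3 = d*(d - 3*s)*(d + 6*s)*(d + 7*s)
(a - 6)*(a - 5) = a^2 - 11*a + 30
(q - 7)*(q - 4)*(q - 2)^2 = q^4 - 15*q^3 + 76*q^2 - 156*q + 112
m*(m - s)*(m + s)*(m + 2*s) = m^4 + 2*m^3*s - m^2*s^2 - 2*m*s^3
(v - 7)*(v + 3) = v^2 - 4*v - 21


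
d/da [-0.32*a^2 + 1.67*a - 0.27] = 1.67 - 0.64*a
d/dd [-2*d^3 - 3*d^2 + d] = -6*d^2 - 6*d + 1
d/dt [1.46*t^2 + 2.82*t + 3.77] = 2.92*t + 2.82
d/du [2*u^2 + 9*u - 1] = 4*u + 9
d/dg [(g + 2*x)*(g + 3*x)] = 2*g + 5*x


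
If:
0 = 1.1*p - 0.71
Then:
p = 0.65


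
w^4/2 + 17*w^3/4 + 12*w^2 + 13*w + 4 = (w/2 + 1)*(w + 1/2)*(w + 2)*(w + 4)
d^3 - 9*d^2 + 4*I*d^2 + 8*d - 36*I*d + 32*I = (d - 8)*(d - 1)*(d + 4*I)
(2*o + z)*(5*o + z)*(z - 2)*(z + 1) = 10*o^2*z^2 - 10*o^2*z - 20*o^2 + 7*o*z^3 - 7*o*z^2 - 14*o*z + z^4 - z^3 - 2*z^2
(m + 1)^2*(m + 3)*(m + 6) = m^4 + 11*m^3 + 37*m^2 + 45*m + 18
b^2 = b^2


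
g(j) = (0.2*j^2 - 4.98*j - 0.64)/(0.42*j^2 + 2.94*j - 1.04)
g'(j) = (-0.84*j - 2.94)*(0.2*j^2 - 4.98*j - 0.64)/(0.42*j^2 + 2.94*j - 1.04)^2 + (0.4*j - 4.98)/(0.42*j^2 + 2.94*j - 1.04) = (2.6796*j^2 + 0.121599999999999*j + 7.0608)/(0.1764*j^4 + 2.4696*j^3 + 7.77*j^2 - 6.1152*j + 1.0816)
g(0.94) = -2.46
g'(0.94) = 2.17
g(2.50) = -1.33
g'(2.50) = 0.30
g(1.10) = -2.17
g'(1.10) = 1.43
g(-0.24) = -0.33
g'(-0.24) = 2.43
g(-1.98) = -1.92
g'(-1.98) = 0.64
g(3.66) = -1.05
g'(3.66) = 0.18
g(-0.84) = -1.15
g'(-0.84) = 0.86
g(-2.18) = -2.05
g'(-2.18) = 0.66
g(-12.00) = 3.64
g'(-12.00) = 0.67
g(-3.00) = -2.65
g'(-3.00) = 0.83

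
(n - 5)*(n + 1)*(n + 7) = n^3 + 3*n^2 - 33*n - 35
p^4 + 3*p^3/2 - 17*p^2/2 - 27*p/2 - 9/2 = (p - 3)*(p + 1/2)*(p + 1)*(p + 3)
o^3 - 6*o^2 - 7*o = o*(o - 7)*(o + 1)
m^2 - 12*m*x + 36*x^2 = (m - 6*x)^2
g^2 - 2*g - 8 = (g - 4)*(g + 2)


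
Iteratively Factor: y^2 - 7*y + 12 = (y - 4)*(y - 3)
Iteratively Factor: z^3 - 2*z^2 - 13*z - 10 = (z + 2)*(z^2 - 4*z - 5) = (z + 1)*(z + 2)*(z - 5)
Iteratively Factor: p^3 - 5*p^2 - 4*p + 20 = (p - 2)*(p^2 - 3*p - 10) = (p - 2)*(p + 2)*(p - 5)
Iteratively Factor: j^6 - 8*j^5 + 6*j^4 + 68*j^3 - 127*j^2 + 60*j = (j - 4)*(j^5 - 4*j^4 - 10*j^3 + 28*j^2 - 15*j) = (j - 4)*(j - 1)*(j^4 - 3*j^3 - 13*j^2 + 15*j) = (j - 5)*(j - 4)*(j - 1)*(j^3 + 2*j^2 - 3*j) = (j - 5)*(j - 4)*(j - 1)*(j + 3)*(j^2 - j) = (j - 5)*(j - 4)*(j - 1)^2*(j + 3)*(j)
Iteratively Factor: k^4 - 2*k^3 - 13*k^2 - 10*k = (k + 2)*(k^3 - 4*k^2 - 5*k) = (k - 5)*(k + 2)*(k^2 + k) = (k - 5)*(k + 1)*(k + 2)*(k)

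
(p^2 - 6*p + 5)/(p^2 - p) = (p - 5)/p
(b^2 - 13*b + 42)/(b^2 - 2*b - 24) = (b - 7)/(b + 4)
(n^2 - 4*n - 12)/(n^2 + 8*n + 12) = (n - 6)/(n + 6)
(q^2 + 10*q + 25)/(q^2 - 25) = (q + 5)/(q - 5)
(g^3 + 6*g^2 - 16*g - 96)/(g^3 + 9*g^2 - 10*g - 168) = (g + 4)/(g + 7)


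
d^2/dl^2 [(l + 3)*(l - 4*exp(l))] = -4*l*exp(l) - 20*exp(l) + 2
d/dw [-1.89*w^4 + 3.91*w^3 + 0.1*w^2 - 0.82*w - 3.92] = -7.56*w^3 + 11.73*w^2 + 0.2*w - 0.82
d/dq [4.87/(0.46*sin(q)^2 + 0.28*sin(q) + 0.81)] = -(4.4804*sin(q) + 1.3636)*cos(q)/(0.46*sin(q)^2 + 0.28*sin(q) + 0.81)^2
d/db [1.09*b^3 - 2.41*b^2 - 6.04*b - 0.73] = 3.27*b^2 - 4.82*b - 6.04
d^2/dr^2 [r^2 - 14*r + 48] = 2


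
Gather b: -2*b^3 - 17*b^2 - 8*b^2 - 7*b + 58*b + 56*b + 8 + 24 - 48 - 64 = -2*b^3 - 25*b^2 + 107*b - 80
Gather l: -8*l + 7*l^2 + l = 7*l^2 - 7*l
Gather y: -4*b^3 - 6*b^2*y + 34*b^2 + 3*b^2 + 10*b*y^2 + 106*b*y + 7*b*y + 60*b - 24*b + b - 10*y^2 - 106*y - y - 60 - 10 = -4*b^3 + 37*b^2 + 37*b + y^2*(10*b - 10) + y*(-6*b^2 + 113*b - 107) - 70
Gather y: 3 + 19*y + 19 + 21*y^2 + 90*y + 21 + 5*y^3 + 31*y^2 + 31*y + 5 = 5*y^3 + 52*y^2 + 140*y + 48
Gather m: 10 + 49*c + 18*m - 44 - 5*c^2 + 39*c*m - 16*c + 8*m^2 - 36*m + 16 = -5*c^2 + 33*c + 8*m^2 + m*(39*c - 18) - 18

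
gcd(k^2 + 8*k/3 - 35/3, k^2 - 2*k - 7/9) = k - 7/3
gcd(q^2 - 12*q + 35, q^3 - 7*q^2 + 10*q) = q - 5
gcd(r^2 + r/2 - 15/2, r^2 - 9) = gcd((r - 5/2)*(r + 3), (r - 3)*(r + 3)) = r + 3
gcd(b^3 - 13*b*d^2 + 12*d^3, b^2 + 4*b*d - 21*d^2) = b - 3*d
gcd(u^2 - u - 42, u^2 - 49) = u - 7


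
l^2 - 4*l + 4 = (l - 2)^2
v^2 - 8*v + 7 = (v - 7)*(v - 1)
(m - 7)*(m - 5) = m^2 - 12*m + 35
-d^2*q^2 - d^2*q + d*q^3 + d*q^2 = q*(-d + q)*(d*q + d)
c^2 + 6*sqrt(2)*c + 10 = (c + sqrt(2))*(c + 5*sqrt(2))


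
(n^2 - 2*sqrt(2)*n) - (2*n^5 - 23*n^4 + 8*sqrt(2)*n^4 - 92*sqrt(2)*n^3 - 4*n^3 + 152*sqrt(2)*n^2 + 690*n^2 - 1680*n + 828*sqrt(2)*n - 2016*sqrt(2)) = -2*n^5 - 8*sqrt(2)*n^4 + 23*n^4 + 4*n^3 + 92*sqrt(2)*n^3 - 689*n^2 - 152*sqrt(2)*n^2 - 830*sqrt(2)*n + 1680*n + 2016*sqrt(2)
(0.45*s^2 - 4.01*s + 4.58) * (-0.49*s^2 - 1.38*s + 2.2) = -0.2205*s^4 + 1.3439*s^3 + 4.2796*s^2 - 15.1424*s + 10.076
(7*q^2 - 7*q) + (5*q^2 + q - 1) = 12*q^2 - 6*q - 1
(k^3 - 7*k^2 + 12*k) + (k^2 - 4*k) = k^3 - 6*k^2 + 8*k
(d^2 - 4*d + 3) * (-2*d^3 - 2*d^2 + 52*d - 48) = -2*d^5 + 6*d^4 + 54*d^3 - 262*d^2 + 348*d - 144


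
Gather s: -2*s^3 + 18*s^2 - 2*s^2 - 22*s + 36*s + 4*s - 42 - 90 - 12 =-2*s^3 + 16*s^2 + 18*s - 144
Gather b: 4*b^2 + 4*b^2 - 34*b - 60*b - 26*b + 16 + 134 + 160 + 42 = 8*b^2 - 120*b + 352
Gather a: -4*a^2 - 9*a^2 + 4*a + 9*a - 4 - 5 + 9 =-13*a^2 + 13*a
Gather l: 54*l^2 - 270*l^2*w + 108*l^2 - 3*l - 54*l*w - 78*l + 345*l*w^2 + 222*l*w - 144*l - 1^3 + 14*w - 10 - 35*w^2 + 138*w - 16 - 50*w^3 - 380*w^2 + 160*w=l^2*(162 - 270*w) + l*(345*w^2 + 168*w - 225) - 50*w^3 - 415*w^2 + 312*w - 27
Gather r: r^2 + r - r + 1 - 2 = r^2 - 1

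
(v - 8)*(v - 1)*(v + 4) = v^3 - 5*v^2 - 28*v + 32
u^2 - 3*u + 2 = (u - 2)*(u - 1)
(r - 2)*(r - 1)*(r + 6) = r^3 + 3*r^2 - 16*r + 12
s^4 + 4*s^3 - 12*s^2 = s^2*(s - 2)*(s + 6)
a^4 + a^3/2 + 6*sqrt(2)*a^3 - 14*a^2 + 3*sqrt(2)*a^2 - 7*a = a*(a + 1/2)*(a - sqrt(2))*(a + 7*sqrt(2))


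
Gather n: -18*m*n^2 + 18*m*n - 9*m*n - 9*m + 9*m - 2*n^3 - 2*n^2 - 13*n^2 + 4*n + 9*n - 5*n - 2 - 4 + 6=-2*n^3 + n^2*(-18*m - 15) + n*(9*m + 8)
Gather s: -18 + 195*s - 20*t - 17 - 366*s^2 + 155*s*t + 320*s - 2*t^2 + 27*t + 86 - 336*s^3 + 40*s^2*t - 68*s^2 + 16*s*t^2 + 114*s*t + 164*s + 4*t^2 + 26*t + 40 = -336*s^3 + s^2*(40*t - 434) + s*(16*t^2 + 269*t + 679) + 2*t^2 + 33*t + 91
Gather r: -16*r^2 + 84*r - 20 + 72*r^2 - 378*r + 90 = 56*r^2 - 294*r + 70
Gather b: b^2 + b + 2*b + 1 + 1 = b^2 + 3*b + 2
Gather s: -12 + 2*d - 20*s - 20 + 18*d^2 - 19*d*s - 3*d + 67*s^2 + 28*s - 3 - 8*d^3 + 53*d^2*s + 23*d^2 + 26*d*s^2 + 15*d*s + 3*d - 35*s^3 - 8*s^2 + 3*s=-8*d^3 + 41*d^2 + 2*d - 35*s^3 + s^2*(26*d + 59) + s*(53*d^2 - 4*d + 11) - 35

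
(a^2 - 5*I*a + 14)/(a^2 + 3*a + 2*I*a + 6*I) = (a - 7*I)/(a + 3)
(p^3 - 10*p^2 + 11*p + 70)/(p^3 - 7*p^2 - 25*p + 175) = (p + 2)/(p + 5)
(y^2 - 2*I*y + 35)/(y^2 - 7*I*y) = (y + 5*I)/y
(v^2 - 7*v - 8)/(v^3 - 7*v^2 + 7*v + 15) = (v - 8)/(v^2 - 8*v + 15)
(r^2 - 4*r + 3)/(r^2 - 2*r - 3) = (r - 1)/(r + 1)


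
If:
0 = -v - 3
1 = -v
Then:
No Solution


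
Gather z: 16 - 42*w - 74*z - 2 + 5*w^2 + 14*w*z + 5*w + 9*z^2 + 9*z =5*w^2 - 37*w + 9*z^2 + z*(14*w - 65) + 14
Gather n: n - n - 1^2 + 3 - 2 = 0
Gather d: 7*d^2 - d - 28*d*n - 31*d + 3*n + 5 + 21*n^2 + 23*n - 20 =7*d^2 + d*(-28*n - 32) + 21*n^2 + 26*n - 15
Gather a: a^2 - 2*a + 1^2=a^2 - 2*a + 1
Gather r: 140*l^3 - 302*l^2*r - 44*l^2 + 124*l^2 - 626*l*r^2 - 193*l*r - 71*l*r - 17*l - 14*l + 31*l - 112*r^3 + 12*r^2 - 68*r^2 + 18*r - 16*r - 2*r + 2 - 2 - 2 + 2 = 140*l^3 + 80*l^2 - 112*r^3 + r^2*(-626*l - 56) + r*(-302*l^2 - 264*l)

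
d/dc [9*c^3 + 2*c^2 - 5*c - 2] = 27*c^2 + 4*c - 5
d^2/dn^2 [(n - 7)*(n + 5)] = 2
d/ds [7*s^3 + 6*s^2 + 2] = 3*s*(7*s + 4)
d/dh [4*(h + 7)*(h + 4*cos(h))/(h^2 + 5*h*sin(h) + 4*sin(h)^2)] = 4*(-(h + 7)*(h + 4*cos(h))*(5*h*cos(h) + 2*h + 5*sin(h) + 4*sin(2*h)) + (h - (h + 7)*(4*sin(h) - 1) + 4*cos(h))*(h^2 + 5*h*sin(h) + 4*sin(h)^2))/((h + sin(h))^2*(h + 4*sin(h))^2)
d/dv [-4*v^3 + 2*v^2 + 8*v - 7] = -12*v^2 + 4*v + 8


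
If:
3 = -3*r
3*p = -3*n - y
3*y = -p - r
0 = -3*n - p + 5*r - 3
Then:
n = -21/5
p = 23/5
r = -1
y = -6/5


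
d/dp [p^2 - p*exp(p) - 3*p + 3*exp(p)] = -p*exp(p) + 2*p + 2*exp(p) - 3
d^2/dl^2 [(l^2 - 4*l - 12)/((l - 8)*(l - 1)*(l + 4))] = 2*(l^6 - 12*l^5 + 72*l^4 - 96*l^3 + 1356*l^2 - 5808*l - 13888)/(l^9 - 15*l^8 - 9*l^7 + 811*l^6 - 708*l^5 - 14736*l^4 + 8000*l^3 + 59904*l^2 - 86016*l + 32768)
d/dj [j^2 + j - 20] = 2*j + 1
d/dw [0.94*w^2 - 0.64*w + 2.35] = 1.88*w - 0.64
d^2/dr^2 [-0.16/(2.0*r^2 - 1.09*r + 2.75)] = (1.28*r^2 - 0.6976*r - 0.16*(4.0*r - 1.09)*(8.0*r - 2.18) + 1.76)/(2.0*r^2 - 1.09*r + 2.75)^3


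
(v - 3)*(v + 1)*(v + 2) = v^3 - 7*v - 6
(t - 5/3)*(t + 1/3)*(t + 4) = t^3 + 8*t^2/3 - 53*t/9 - 20/9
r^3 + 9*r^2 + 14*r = r*(r + 2)*(r + 7)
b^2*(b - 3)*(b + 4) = b^4 + b^3 - 12*b^2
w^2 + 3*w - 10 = (w - 2)*(w + 5)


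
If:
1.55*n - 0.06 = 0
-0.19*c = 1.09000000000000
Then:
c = -5.74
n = 0.04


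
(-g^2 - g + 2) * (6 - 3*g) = 3*g^3 - 3*g^2 - 12*g + 12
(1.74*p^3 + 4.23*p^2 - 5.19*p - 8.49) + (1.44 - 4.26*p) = 1.74*p^3 + 4.23*p^2 - 9.45*p - 7.05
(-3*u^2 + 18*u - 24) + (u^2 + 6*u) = -2*u^2 + 24*u - 24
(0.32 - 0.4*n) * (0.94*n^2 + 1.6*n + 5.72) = -0.376*n^3 - 0.3392*n^2 - 1.776*n + 1.8304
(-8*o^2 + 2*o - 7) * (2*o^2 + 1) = -16*o^4 + 4*o^3 - 22*o^2 + 2*o - 7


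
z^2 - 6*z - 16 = (z - 8)*(z + 2)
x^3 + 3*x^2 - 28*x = x*(x - 4)*(x + 7)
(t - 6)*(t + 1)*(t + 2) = t^3 - 3*t^2 - 16*t - 12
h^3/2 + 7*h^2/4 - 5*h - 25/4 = (h/2 + 1/2)*(h - 5/2)*(h + 5)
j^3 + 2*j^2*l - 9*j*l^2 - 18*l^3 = (j - 3*l)*(j + 2*l)*(j + 3*l)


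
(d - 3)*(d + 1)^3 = d^4 - 6*d^2 - 8*d - 3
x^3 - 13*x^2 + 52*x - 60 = (x - 6)*(x - 5)*(x - 2)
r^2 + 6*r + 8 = (r + 2)*(r + 4)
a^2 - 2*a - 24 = (a - 6)*(a + 4)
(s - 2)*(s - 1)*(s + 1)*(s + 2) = s^4 - 5*s^2 + 4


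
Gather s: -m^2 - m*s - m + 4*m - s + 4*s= -m^2 + 3*m + s*(3 - m)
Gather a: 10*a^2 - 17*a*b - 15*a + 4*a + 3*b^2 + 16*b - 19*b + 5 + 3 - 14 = 10*a^2 + a*(-17*b - 11) + 3*b^2 - 3*b - 6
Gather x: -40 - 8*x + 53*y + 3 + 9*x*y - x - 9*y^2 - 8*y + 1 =x*(9*y - 9) - 9*y^2 + 45*y - 36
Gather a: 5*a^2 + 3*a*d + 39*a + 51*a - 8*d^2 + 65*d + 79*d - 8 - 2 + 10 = 5*a^2 + a*(3*d + 90) - 8*d^2 + 144*d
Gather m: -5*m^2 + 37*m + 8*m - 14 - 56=-5*m^2 + 45*m - 70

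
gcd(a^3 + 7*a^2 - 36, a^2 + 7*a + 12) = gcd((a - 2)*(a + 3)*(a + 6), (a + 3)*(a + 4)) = a + 3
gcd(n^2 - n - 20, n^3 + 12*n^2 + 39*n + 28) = n + 4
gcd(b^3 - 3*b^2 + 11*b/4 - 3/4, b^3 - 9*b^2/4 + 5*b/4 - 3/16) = b^2 - 2*b + 3/4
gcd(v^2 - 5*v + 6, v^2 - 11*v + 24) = v - 3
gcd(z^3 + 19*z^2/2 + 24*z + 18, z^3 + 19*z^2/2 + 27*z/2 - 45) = z + 6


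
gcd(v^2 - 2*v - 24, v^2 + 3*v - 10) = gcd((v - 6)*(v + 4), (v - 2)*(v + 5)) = 1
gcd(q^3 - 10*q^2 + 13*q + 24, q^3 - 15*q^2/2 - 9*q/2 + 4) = q^2 - 7*q - 8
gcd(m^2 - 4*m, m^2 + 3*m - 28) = m - 4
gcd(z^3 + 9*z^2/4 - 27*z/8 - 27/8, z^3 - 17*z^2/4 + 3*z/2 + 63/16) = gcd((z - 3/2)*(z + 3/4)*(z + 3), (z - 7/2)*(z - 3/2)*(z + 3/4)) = z^2 - 3*z/4 - 9/8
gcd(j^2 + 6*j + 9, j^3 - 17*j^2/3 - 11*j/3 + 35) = 1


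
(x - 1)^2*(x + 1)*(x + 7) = x^4 + 6*x^3 - 8*x^2 - 6*x + 7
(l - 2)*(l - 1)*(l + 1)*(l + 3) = l^4 + l^3 - 7*l^2 - l + 6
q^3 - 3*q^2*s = q^2*(q - 3*s)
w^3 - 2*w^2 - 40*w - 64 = (w - 8)*(w + 2)*(w + 4)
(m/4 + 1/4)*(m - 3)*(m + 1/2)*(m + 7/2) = m^4/4 + m^3/2 - 37*m^2/16 - 31*m/8 - 21/16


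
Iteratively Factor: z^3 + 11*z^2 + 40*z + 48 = (z + 3)*(z^2 + 8*z + 16) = (z + 3)*(z + 4)*(z + 4)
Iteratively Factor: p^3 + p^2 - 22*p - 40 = (p + 4)*(p^2 - 3*p - 10) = (p - 5)*(p + 4)*(p + 2)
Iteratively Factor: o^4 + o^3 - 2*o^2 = (o - 1)*(o^3 + 2*o^2) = o*(o - 1)*(o^2 + 2*o) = o^2*(o - 1)*(o + 2)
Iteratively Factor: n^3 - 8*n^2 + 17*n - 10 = (n - 2)*(n^2 - 6*n + 5) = (n - 5)*(n - 2)*(n - 1)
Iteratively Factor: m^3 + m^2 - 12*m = (m - 3)*(m^2 + 4*m) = m*(m - 3)*(m + 4)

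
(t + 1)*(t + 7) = t^2 + 8*t + 7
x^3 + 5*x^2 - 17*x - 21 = (x - 3)*(x + 1)*(x + 7)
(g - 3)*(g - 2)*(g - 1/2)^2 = g^4 - 6*g^3 + 45*g^2/4 - 29*g/4 + 3/2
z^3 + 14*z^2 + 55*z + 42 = (z + 1)*(z + 6)*(z + 7)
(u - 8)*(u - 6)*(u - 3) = u^3 - 17*u^2 + 90*u - 144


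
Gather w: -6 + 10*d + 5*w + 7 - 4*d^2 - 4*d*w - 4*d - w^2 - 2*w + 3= -4*d^2 + 6*d - w^2 + w*(3 - 4*d) + 4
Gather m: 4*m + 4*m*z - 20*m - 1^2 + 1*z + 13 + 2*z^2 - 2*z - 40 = m*(4*z - 16) + 2*z^2 - z - 28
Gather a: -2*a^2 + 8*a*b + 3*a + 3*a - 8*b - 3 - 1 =-2*a^2 + a*(8*b + 6) - 8*b - 4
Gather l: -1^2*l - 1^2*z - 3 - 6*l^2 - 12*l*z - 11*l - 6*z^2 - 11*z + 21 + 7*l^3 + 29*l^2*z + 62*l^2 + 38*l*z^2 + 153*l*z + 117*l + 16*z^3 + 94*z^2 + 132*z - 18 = 7*l^3 + l^2*(29*z + 56) + l*(38*z^2 + 141*z + 105) + 16*z^3 + 88*z^2 + 120*z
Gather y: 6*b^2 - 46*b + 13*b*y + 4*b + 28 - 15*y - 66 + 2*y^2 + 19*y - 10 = 6*b^2 - 42*b + 2*y^2 + y*(13*b + 4) - 48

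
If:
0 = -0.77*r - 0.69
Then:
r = -0.90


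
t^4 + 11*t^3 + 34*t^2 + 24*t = t*(t + 1)*(t + 4)*(t + 6)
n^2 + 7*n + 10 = (n + 2)*(n + 5)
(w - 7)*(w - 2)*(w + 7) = w^3 - 2*w^2 - 49*w + 98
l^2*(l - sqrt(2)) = l^3 - sqrt(2)*l^2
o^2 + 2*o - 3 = (o - 1)*(o + 3)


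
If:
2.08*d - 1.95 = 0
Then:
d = 0.94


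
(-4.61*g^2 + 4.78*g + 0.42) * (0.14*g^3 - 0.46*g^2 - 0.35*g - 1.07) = -0.6454*g^5 + 2.7898*g^4 - 0.5265*g^3 + 3.0665*g^2 - 5.2616*g - 0.4494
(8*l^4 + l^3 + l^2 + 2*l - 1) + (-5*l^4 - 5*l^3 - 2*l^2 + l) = 3*l^4 - 4*l^3 - l^2 + 3*l - 1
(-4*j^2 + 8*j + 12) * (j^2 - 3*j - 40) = -4*j^4 + 20*j^3 + 148*j^2 - 356*j - 480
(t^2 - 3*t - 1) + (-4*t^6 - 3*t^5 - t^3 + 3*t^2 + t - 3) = -4*t^6 - 3*t^5 - t^3 + 4*t^2 - 2*t - 4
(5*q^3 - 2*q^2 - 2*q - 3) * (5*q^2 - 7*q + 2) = 25*q^5 - 45*q^4 + 14*q^3 - 5*q^2 + 17*q - 6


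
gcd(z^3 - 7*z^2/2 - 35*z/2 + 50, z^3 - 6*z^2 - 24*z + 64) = z + 4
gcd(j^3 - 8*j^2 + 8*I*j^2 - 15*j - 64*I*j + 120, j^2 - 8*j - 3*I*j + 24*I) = j - 8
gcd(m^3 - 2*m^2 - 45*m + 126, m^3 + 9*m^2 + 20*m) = 1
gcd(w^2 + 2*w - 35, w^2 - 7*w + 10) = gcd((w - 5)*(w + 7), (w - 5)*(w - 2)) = w - 5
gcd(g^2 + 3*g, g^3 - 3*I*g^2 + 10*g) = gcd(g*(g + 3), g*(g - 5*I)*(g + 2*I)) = g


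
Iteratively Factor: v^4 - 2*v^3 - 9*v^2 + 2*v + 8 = (v + 2)*(v^3 - 4*v^2 - v + 4) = (v - 4)*(v + 2)*(v^2 - 1) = (v - 4)*(v + 1)*(v + 2)*(v - 1)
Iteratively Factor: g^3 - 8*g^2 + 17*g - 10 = (g - 5)*(g^2 - 3*g + 2) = (g - 5)*(g - 2)*(g - 1)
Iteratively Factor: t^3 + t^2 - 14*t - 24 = (t + 3)*(t^2 - 2*t - 8) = (t - 4)*(t + 3)*(t + 2)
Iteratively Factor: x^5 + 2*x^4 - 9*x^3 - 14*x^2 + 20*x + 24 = (x - 2)*(x^4 + 4*x^3 - x^2 - 16*x - 12) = (x - 2)*(x + 2)*(x^3 + 2*x^2 - 5*x - 6) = (x - 2)*(x + 2)*(x + 3)*(x^2 - x - 2) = (x - 2)*(x + 1)*(x + 2)*(x + 3)*(x - 2)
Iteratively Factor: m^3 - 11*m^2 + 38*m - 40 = (m - 4)*(m^2 - 7*m + 10) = (m - 5)*(m - 4)*(m - 2)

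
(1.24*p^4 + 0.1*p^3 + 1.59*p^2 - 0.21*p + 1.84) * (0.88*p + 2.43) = 1.0912*p^5 + 3.1012*p^4 + 1.6422*p^3 + 3.6789*p^2 + 1.1089*p + 4.4712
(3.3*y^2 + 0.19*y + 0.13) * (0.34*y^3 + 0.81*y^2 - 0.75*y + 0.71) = 1.122*y^5 + 2.7376*y^4 - 2.2769*y^3 + 2.3058*y^2 + 0.0374*y + 0.0923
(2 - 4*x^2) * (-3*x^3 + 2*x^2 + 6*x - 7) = 12*x^5 - 8*x^4 - 30*x^3 + 32*x^2 + 12*x - 14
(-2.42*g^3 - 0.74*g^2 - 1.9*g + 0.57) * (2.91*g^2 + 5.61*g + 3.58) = -7.0422*g^5 - 15.7296*g^4 - 18.344*g^3 - 11.6495*g^2 - 3.6043*g + 2.0406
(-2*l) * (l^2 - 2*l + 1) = -2*l^3 + 4*l^2 - 2*l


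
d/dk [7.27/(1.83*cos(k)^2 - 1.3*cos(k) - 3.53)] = (26.6082*cos(k) - 9.451)*sin(k)/(-1.83*cos(k)^2 + 1.3*cos(k) + 3.53)^2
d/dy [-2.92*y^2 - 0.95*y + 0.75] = -5.84*y - 0.95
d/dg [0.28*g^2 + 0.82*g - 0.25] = 0.56*g + 0.82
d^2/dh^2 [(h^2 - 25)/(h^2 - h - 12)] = 2*(h^3 - 39*h^2 + 75*h - 181)/(h^6 - 3*h^5 - 33*h^4 + 71*h^3 + 396*h^2 - 432*h - 1728)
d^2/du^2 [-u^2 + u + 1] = -2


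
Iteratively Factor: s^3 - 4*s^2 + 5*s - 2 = (s - 1)*(s^2 - 3*s + 2) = (s - 1)^2*(s - 2)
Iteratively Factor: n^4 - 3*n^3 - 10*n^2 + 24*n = (n + 3)*(n^3 - 6*n^2 + 8*n) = (n - 2)*(n + 3)*(n^2 - 4*n) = (n - 4)*(n - 2)*(n + 3)*(n)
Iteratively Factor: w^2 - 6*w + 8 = (w - 4)*(w - 2)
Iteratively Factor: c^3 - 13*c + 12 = (c - 3)*(c^2 + 3*c - 4) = (c - 3)*(c - 1)*(c + 4)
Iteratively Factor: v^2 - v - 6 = (v - 3)*(v + 2)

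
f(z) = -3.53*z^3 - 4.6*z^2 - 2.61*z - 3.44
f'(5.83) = -416.19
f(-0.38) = -2.92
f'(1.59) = -44.01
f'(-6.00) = -328.65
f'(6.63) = -529.11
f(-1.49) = 1.91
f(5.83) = -874.49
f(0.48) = -6.14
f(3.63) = -242.38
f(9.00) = -2972.90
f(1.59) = -33.41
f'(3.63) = -175.55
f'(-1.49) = -12.41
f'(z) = -10.59*z^2 - 9.2*z - 2.61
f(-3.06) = 62.62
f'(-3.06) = -73.62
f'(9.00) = -943.20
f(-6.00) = 609.10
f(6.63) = -1251.71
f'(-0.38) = -0.64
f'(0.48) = -9.47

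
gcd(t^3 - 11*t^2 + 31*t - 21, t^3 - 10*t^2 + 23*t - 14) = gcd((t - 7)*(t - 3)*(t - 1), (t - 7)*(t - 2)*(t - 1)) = t^2 - 8*t + 7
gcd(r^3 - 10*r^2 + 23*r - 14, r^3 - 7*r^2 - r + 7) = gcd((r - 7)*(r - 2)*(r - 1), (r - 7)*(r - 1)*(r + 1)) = r^2 - 8*r + 7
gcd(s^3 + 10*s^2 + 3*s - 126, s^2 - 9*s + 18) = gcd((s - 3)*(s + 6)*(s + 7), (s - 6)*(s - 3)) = s - 3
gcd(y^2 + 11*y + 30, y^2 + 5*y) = y + 5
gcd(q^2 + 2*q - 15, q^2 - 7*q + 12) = q - 3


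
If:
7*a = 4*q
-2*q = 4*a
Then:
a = 0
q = 0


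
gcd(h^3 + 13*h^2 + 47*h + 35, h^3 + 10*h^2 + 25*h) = h + 5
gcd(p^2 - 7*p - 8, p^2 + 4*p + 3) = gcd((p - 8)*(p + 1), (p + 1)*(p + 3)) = p + 1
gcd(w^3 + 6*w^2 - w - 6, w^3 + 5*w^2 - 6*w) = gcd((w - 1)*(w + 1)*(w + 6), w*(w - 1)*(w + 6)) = w^2 + 5*w - 6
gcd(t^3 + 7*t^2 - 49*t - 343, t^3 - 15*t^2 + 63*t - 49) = t - 7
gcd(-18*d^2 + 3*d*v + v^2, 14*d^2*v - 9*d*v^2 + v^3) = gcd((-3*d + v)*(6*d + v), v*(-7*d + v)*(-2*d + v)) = 1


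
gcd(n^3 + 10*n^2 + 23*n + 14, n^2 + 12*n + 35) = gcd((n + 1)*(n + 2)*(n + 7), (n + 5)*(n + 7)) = n + 7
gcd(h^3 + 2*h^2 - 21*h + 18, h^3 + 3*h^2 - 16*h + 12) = h^2 + 5*h - 6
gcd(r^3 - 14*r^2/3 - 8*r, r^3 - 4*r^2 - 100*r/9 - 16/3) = r^2 - 14*r/3 - 8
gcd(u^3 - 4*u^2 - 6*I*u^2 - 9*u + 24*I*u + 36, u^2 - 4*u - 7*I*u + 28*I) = u - 4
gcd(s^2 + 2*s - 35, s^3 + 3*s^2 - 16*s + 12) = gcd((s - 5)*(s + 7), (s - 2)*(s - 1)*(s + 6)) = 1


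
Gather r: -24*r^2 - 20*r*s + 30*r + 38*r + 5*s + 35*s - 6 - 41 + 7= -24*r^2 + r*(68 - 20*s) + 40*s - 40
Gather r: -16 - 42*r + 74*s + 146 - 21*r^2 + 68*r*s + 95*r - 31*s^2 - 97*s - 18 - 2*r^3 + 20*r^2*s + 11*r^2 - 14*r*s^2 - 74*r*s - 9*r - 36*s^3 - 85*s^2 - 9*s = -2*r^3 + r^2*(20*s - 10) + r*(-14*s^2 - 6*s + 44) - 36*s^3 - 116*s^2 - 32*s + 112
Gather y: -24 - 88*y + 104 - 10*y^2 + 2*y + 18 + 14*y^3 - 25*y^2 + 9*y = 14*y^3 - 35*y^2 - 77*y + 98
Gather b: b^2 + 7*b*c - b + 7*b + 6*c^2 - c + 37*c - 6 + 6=b^2 + b*(7*c + 6) + 6*c^2 + 36*c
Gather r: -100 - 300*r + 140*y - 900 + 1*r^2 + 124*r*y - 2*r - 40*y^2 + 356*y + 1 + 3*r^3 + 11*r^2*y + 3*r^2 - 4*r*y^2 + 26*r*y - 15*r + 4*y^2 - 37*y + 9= 3*r^3 + r^2*(11*y + 4) + r*(-4*y^2 + 150*y - 317) - 36*y^2 + 459*y - 990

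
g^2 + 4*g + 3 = (g + 1)*(g + 3)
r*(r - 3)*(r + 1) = r^3 - 2*r^2 - 3*r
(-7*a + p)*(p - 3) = -7*a*p + 21*a + p^2 - 3*p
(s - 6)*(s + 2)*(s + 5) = s^3 + s^2 - 32*s - 60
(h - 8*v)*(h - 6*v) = h^2 - 14*h*v + 48*v^2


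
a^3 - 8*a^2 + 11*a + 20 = (a - 5)*(a - 4)*(a + 1)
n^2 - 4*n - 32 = (n - 8)*(n + 4)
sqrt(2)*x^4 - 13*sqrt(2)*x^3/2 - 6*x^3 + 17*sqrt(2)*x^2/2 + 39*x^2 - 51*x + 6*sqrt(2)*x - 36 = (x - 4)*(x - 3)*(x - 3*sqrt(2))*(sqrt(2)*x + sqrt(2)/2)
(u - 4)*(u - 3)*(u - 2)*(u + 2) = u^4 - 7*u^3 + 8*u^2 + 28*u - 48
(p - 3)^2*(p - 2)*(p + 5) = p^4 - 3*p^3 - 19*p^2 + 87*p - 90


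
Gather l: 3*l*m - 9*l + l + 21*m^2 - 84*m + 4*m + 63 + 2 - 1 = l*(3*m - 8) + 21*m^2 - 80*m + 64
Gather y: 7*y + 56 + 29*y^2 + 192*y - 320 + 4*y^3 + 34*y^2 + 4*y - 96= 4*y^3 + 63*y^2 + 203*y - 360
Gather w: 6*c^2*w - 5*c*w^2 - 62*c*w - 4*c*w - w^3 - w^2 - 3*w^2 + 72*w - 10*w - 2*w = -w^3 + w^2*(-5*c - 4) + w*(6*c^2 - 66*c + 60)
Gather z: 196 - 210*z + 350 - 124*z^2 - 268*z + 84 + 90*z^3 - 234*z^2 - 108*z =90*z^3 - 358*z^2 - 586*z + 630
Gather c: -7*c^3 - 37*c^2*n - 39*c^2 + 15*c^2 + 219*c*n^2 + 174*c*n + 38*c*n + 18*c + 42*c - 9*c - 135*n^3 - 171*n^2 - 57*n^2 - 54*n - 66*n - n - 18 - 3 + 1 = -7*c^3 + c^2*(-37*n - 24) + c*(219*n^2 + 212*n + 51) - 135*n^3 - 228*n^2 - 121*n - 20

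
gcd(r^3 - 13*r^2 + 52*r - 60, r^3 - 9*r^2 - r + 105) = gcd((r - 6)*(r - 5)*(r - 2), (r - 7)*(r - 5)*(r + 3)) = r - 5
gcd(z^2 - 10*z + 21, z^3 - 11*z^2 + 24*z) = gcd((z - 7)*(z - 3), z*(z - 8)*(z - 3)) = z - 3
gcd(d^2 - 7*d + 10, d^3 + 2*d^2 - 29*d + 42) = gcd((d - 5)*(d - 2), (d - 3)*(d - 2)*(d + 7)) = d - 2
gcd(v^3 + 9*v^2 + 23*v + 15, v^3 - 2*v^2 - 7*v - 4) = v + 1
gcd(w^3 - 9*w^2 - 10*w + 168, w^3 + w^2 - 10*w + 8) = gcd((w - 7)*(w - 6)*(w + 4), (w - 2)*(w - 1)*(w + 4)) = w + 4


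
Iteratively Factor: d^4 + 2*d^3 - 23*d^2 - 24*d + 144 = (d + 4)*(d^3 - 2*d^2 - 15*d + 36) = (d - 3)*(d + 4)*(d^2 + d - 12) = (d - 3)*(d + 4)^2*(d - 3)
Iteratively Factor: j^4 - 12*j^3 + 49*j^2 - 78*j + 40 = (j - 2)*(j^3 - 10*j^2 + 29*j - 20) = (j - 5)*(j - 2)*(j^2 - 5*j + 4) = (j - 5)*(j - 2)*(j - 1)*(j - 4)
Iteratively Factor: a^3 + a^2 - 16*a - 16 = (a + 4)*(a^2 - 3*a - 4) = (a + 1)*(a + 4)*(a - 4)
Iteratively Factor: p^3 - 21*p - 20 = (p - 5)*(p^2 + 5*p + 4) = (p - 5)*(p + 1)*(p + 4)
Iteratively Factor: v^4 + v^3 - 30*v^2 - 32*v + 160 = (v - 2)*(v^3 + 3*v^2 - 24*v - 80) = (v - 2)*(v + 4)*(v^2 - v - 20) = (v - 2)*(v + 4)^2*(v - 5)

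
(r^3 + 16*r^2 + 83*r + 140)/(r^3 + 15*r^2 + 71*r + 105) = (r + 4)/(r + 3)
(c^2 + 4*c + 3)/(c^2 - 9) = (c + 1)/(c - 3)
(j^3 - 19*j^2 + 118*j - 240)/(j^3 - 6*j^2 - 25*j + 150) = (j - 8)/(j + 5)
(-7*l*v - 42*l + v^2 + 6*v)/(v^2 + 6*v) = (-7*l + v)/v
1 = 1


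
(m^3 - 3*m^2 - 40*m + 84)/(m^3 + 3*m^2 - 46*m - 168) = (m - 2)/(m + 4)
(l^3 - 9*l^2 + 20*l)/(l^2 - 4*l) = l - 5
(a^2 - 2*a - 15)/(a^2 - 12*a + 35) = (a + 3)/(a - 7)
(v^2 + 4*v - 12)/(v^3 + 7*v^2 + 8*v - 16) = (v^2 + 4*v - 12)/(v^3 + 7*v^2 + 8*v - 16)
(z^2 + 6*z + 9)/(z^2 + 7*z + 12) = (z + 3)/(z + 4)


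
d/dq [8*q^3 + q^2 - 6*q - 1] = 24*q^2 + 2*q - 6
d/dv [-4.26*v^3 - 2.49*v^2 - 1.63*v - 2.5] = -12.78*v^2 - 4.98*v - 1.63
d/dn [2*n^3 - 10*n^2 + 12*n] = 6*n^2 - 20*n + 12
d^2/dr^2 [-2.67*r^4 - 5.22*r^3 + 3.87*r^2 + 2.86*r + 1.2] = -32.04*r^2 - 31.32*r + 7.74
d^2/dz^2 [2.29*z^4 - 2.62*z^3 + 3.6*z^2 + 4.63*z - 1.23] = 27.48*z^2 - 15.72*z + 7.2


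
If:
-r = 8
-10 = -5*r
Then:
No Solution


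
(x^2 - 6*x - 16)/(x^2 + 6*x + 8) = (x - 8)/(x + 4)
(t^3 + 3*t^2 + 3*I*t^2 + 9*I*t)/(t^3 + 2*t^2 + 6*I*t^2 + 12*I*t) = (t^2 + t*(3 + 3*I) + 9*I)/(t^2 + t*(2 + 6*I) + 12*I)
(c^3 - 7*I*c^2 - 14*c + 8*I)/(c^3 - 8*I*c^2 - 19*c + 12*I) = (c - 2*I)/(c - 3*I)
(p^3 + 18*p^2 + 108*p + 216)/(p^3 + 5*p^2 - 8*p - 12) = (p^2 + 12*p + 36)/(p^2 - p - 2)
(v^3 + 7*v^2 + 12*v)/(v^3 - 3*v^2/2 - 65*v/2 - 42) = 2*v*(v + 3)/(2*v^2 - 11*v - 21)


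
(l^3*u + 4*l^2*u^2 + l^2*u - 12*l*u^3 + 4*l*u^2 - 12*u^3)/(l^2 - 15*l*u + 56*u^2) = u*(l^3 + 4*l^2*u + l^2 - 12*l*u^2 + 4*l*u - 12*u^2)/(l^2 - 15*l*u + 56*u^2)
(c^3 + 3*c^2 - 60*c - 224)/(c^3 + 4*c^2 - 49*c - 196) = (c - 8)/(c - 7)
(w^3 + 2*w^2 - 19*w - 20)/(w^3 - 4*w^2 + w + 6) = (w^2 + w - 20)/(w^2 - 5*w + 6)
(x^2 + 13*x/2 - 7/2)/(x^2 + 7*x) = (x - 1/2)/x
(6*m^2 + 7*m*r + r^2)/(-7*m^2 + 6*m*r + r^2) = (6*m^2 + 7*m*r + r^2)/(-7*m^2 + 6*m*r + r^2)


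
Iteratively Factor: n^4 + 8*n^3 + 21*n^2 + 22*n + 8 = (n + 1)*(n^3 + 7*n^2 + 14*n + 8) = (n + 1)^2*(n^2 + 6*n + 8) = (n + 1)^2*(n + 4)*(n + 2)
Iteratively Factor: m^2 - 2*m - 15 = (m - 5)*(m + 3)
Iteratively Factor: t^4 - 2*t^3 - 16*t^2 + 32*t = (t + 4)*(t^3 - 6*t^2 + 8*t) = (t - 4)*(t + 4)*(t^2 - 2*t) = (t - 4)*(t - 2)*(t + 4)*(t)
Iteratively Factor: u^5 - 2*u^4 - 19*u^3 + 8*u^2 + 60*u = (u - 2)*(u^4 - 19*u^2 - 30*u) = (u - 2)*(u + 3)*(u^3 - 3*u^2 - 10*u) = (u - 5)*(u - 2)*(u + 3)*(u^2 + 2*u) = (u - 5)*(u - 2)*(u + 2)*(u + 3)*(u)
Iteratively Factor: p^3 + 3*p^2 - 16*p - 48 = (p - 4)*(p^2 + 7*p + 12) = (p - 4)*(p + 4)*(p + 3)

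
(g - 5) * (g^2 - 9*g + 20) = g^3 - 14*g^2 + 65*g - 100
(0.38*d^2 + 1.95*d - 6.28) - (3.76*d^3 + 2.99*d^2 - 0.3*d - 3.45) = -3.76*d^3 - 2.61*d^2 + 2.25*d - 2.83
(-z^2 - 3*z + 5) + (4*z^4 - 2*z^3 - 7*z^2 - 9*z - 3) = 4*z^4 - 2*z^3 - 8*z^2 - 12*z + 2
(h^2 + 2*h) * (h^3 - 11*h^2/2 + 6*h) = h^5 - 7*h^4/2 - 5*h^3 + 12*h^2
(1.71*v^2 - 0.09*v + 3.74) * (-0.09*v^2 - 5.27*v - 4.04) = -0.1539*v^4 - 9.0036*v^3 - 6.7707*v^2 - 19.3462*v - 15.1096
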